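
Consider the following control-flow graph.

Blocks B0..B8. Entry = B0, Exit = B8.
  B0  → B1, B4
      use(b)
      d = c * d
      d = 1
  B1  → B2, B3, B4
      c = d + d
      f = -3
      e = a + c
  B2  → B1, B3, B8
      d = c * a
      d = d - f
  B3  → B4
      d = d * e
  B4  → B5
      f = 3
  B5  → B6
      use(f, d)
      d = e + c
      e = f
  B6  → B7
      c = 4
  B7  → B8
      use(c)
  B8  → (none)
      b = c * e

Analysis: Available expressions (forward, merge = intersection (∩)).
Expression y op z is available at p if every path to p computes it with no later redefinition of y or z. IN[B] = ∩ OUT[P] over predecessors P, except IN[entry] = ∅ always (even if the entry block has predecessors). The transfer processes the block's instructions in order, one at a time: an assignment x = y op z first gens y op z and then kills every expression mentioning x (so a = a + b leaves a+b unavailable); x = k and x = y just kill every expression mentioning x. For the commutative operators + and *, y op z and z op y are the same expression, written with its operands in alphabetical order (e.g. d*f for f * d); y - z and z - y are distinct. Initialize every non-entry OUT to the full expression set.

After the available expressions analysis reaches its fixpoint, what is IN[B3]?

Fixpoint table:
  B0:   IN={}   OUT={}
  B1:   IN={}   OUT={a+c, d+d}
  B2:   IN={a+c, d+d}   OUT={a*c, a+c}
  B3:   IN={a+c}   OUT={a+c}
  B4:   IN={}   OUT={}
  B5:   IN={}   OUT={}
  B6:   IN={}   OUT={}
  B7:   IN={}   OUT={}
  B8:   IN={}   OUT={c*e}

Merge at B3: IN[B3] = OUT[B1] ∩ OUT[B2] = {a+c}

Answer: {a+c}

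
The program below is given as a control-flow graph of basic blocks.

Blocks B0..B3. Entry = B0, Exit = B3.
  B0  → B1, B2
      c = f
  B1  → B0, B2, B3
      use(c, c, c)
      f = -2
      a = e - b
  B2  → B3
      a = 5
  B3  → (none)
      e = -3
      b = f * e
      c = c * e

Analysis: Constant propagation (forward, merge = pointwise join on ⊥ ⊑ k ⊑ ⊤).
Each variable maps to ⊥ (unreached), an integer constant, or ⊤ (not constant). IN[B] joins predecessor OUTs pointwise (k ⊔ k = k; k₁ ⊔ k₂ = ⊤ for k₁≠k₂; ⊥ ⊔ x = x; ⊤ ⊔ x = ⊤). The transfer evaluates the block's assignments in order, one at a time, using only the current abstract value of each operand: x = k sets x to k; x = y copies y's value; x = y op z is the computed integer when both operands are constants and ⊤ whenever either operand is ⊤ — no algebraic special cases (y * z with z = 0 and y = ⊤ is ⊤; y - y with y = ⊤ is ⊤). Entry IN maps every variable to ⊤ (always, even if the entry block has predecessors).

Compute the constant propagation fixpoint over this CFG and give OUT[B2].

Converged values:
  B0:  IN=(all ⊤)  OUT=(all ⊤)
  B1:  IN=(all ⊤)  OUT={f:-2; rest ⊤}
  B2:  IN=(all ⊤)  OUT={a:5; rest ⊤}
  B3:  IN=(all ⊤)  OUT={e:-3; rest ⊤}

Merge at B2: IN[B2] = OUT[B0] ⊔ OUT[B1] = {a: ⊤, b: ⊤, c: ⊤, d: ⊤, e: ⊤, f: ⊤}
Applying B2's transfer function to that IN value gives OUT[B2] (row B2 above).

Answer: {a: 5, b: ⊤, c: ⊤, d: ⊤, e: ⊤, f: ⊤}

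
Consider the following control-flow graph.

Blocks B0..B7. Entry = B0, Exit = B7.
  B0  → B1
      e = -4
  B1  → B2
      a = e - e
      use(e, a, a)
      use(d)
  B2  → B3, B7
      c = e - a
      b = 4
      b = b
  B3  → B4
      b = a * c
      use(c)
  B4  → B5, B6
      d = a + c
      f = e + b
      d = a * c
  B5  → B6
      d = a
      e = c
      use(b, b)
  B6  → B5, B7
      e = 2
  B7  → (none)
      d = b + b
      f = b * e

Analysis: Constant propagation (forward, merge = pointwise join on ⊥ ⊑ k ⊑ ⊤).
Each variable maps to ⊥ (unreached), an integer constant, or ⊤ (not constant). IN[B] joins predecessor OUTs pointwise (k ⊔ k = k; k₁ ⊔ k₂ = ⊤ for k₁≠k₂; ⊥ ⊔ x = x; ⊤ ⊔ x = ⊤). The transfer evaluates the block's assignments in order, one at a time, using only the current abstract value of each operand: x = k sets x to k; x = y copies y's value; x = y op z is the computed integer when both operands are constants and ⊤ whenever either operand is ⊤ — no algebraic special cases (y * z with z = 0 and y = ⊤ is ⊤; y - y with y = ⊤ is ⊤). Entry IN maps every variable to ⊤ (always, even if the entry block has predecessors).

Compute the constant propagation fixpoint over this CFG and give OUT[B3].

Answer: {a: 0, b: 0, c: -4, d: ⊤, e: -4, f: ⊤}

Working:
Per-block solution:
  B0:   IN=(all ⊤)   OUT={e:-4; rest ⊤}
  B1:   IN={e:-4; rest ⊤}   OUT={a:0, e:-4; rest ⊤}
  B2:   IN={a:0, e:-4; rest ⊤}   OUT={a:0, b:4, c:-4, e:-4; rest ⊤}
  B3:   IN={a:0, b:4, c:-4, e:-4; rest ⊤}   OUT={a:0, b:0, c:-4, e:-4; rest ⊤}
  B4:   IN={a:0, b:0, c:-4, e:-4; rest ⊤}   OUT={a:0, b:0, c:-4, d:0, e:-4, f:-4; rest ⊤}
  B5:   IN={a:0, b:0, c:-4, d:0, f:-4; rest ⊤}   OUT={a:0, b:0, c:-4, d:0, e:-4, f:-4; rest ⊤}
  B6:   IN={a:0, b:0, c:-4, d:0, e:-4, f:-4; rest ⊤}   OUT={a:0, b:0, c:-4, d:0, e:2, f:-4; rest ⊤}
  B7:   IN={a:0, c:-4; rest ⊤}   OUT={a:0, c:-4; rest ⊤}

Merge at B3: IN[B3] = OUT[B2] = {a: 0, b: 4, c: -4, d: ⊤, e: -4, f: ⊤}
Applying B3's transfer function to that IN value gives OUT[B3] (row B3 above).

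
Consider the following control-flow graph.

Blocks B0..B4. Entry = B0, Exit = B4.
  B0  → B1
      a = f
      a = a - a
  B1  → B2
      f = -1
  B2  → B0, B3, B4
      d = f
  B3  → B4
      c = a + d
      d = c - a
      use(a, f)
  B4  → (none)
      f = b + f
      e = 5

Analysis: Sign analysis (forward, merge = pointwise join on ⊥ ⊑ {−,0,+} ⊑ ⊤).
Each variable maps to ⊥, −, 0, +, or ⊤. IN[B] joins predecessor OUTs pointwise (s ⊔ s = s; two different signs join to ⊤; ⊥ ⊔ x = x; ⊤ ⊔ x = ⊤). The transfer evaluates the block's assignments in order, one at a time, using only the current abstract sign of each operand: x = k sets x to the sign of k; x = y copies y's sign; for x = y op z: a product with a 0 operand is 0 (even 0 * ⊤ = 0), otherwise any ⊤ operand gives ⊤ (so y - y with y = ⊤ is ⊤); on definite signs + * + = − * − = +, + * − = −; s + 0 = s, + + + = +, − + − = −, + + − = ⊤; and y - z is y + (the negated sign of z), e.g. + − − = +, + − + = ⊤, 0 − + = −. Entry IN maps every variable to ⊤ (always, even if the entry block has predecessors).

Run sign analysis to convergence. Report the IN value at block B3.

Answer: {a: ⊤, b: ⊤, c: ⊤, d: -, e: ⊤, f: -}

Working:
Per-block solution:
  B0:   IN=(all ⊤)   OUT=(all ⊤)
  B1:   IN=(all ⊤)   OUT={f:-; rest ⊤}
  B2:   IN={f:-; rest ⊤}   OUT={d:-, f:-; rest ⊤}
  B3:   IN={d:-, f:-; rest ⊤}   OUT={f:-; rest ⊤}
  B4:   IN={f:-; rest ⊤}   OUT={e:+; rest ⊤}

Merge at B3: IN[B3] = OUT[B2] = {a: ⊤, b: ⊤, c: ⊤, d: -, e: ⊤, f: -}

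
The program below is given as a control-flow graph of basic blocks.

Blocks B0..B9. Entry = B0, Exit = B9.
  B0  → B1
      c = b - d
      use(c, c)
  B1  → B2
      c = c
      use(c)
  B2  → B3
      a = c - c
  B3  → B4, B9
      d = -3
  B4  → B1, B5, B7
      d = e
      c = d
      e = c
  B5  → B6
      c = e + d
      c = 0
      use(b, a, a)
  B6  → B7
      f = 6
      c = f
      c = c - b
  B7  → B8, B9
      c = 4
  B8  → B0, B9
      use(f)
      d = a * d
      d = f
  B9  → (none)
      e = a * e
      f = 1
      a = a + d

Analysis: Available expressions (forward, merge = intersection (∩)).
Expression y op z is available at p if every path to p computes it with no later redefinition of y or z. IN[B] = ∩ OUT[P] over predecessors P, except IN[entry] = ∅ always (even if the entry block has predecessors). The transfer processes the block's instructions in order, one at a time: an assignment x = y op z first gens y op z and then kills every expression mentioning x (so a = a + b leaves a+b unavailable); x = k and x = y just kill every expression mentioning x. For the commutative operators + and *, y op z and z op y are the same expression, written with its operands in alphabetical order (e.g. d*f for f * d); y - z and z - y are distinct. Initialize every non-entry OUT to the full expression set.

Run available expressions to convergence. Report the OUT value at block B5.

Answer: {d+e}

Derivation:
Fixpoint table:
  B0:   IN={}   OUT={b-d}
  B1:   IN={}   OUT={}
  B2:   IN={}   OUT={c-c}
  B3:   IN={c-c}   OUT={c-c}
  B4:   IN={c-c}   OUT={}
  B5:   IN={}   OUT={d+e}
  B6:   IN={d+e}   OUT={d+e}
  B7:   IN={}   OUT={}
  B8:   IN={}   OUT={}
  B9:   IN={}   OUT={}

Merge at B5: IN[B5] = OUT[B4] = {}
Applying B5's transfer function to that IN value gives OUT[B5] (row B5 above).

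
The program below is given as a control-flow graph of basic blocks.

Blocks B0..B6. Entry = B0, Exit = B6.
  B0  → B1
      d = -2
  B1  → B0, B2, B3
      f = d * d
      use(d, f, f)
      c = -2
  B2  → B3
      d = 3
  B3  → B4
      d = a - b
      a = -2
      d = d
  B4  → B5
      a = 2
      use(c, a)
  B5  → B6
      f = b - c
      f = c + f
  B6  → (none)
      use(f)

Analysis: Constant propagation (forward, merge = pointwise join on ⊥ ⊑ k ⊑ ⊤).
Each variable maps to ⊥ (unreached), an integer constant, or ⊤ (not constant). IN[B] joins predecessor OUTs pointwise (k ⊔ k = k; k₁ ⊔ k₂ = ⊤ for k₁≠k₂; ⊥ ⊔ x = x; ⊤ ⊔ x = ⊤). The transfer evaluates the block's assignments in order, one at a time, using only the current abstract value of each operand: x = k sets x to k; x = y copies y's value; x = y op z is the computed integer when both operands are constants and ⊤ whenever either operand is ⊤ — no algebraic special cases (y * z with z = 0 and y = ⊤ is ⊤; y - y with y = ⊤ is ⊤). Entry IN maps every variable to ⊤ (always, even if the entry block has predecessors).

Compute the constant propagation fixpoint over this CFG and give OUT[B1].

Answer: {a: ⊤, b: ⊤, c: -2, d: -2, e: ⊤, f: 4}

Trace:
Converged values:
  B0:  IN=(all ⊤)  OUT={d:-2; rest ⊤}
  B1:  IN={d:-2; rest ⊤}  OUT={c:-2, d:-2, f:4; rest ⊤}
  B2:  IN={c:-2, d:-2, f:4; rest ⊤}  OUT={c:-2, d:3, f:4; rest ⊤}
  B3:  IN={c:-2, f:4; rest ⊤}  OUT={a:-2, c:-2, f:4; rest ⊤}
  B4:  IN={a:-2, c:-2, f:4; rest ⊤}  OUT={a:2, c:-2, f:4; rest ⊤}
  B5:  IN={a:2, c:-2, f:4; rest ⊤}  OUT={a:2, c:-2; rest ⊤}
  B6:  IN={a:2, c:-2; rest ⊤}  OUT={a:2, c:-2; rest ⊤}

Merge at B1: IN[B1] = OUT[B0] = {a: ⊤, b: ⊤, c: ⊤, d: -2, e: ⊤, f: ⊤}
Applying B1's transfer function to that IN value gives OUT[B1] (row B1 above).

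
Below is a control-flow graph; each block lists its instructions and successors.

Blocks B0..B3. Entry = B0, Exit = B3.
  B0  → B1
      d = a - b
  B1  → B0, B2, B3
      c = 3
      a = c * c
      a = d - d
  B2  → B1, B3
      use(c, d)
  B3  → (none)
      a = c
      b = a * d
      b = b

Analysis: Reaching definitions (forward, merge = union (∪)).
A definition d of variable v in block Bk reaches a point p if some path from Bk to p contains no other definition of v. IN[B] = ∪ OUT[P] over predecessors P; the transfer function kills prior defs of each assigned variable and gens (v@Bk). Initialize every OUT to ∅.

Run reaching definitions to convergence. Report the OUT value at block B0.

Answer: {a@B1, c@B1, d@B0}

Derivation:
Per-block solution:
  B0:  IN={a@B1, c@B1, d@B0}  OUT={a@B1, c@B1, d@B0}
  B1:  IN={a@B1, c@B1, d@B0}  OUT={a@B1, c@B1, d@B0}
  B2:  IN={a@B1, c@B1, d@B0}  OUT={a@B1, c@B1, d@B0}
  B3:  IN={a@B1, c@B1, d@B0}  OUT={a@B3, b@B3, c@B1, d@B0}

Merge at B0 (entry node, so the boundary value {} is joined with the incoming edge(s)): IN[B0] = {} ⊔ OUT[B1] = {a@B1, c@B1, d@B0}
Applying B0's transfer function to that IN value gives OUT[B0] (row B0 above).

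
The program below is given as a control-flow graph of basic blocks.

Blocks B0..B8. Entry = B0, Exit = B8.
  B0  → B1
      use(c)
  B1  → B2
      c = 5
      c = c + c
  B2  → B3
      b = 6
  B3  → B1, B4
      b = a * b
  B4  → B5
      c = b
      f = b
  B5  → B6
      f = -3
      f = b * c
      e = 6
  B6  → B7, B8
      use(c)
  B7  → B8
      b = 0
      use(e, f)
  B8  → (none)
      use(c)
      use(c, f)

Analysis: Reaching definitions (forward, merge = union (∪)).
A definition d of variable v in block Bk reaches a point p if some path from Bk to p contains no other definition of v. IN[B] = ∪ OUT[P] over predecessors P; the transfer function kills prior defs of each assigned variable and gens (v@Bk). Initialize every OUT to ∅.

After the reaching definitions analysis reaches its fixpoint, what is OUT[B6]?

Fixpoint table:
  B0:  IN={}  OUT={}
  B1:  IN={b@B3, c@B1}  OUT={b@B3, c@B1}
  B2:  IN={b@B3, c@B1}  OUT={b@B2, c@B1}
  B3:  IN={b@B2, c@B1}  OUT={b@B3, c@B1}
  B4:  IN={b@B3, c@B1}  OUT={b@B3, c@B4, f@B4}
  B5:  IN={b@B3, c@B4, f@B4}  OUT={b@B3, c@B4, e@B5, f@B5}
  B6:  IN={b@B3, c@B4, e@B5, f@B5}  OUT={b@B3, c@B4, e@B5, f@B5}
  B7:  IN={b@B3, c@B4, e@B5, f@B5}  OUT={b@B7, c@B4, e@B5, f@B5}
  B8:  IN={b@B3, b@B7, c@B4, e@B5, f@B5}  OUT={b@B3, b@B7, c@B4, e@B5, f@B5}

Merge at B6: IN[B6] = OUT[B5] = {b@B3, c@B4, e@B5, f@B5}
Applying B6's transfer function to that IN value gives OUT[B6] (row B6 above).

Answer: {b@B3, c@B4, e@B5, f@B5}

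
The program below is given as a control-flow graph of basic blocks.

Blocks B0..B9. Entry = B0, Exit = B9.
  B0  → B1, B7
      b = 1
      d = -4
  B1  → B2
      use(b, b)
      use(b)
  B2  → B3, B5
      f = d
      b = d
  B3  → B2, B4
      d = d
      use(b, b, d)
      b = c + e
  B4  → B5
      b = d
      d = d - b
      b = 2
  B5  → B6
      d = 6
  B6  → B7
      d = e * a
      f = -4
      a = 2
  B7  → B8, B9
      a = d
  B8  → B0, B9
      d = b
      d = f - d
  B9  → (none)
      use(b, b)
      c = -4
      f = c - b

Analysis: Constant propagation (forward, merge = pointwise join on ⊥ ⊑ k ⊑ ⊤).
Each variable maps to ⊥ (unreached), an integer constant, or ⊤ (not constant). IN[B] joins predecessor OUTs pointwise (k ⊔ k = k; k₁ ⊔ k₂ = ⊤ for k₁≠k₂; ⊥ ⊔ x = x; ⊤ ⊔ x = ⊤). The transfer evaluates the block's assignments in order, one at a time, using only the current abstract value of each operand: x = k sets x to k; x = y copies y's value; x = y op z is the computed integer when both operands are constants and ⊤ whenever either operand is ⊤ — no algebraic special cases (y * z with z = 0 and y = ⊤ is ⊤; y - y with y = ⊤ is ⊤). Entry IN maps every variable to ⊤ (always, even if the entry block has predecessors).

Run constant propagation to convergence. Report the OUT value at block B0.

Answer: {a: ⊤, b: 1, c: ⊤, d: -4, e: ⊤, f: ⊤}

Trace:
Fixpoint table:
  B0:   IN=(all ⊤)   OUT={b:1, d:-4; rest ⊤}
  B1:   IN={b:1, d:-4; rest ⊤}   OUT={b:1, d:-4; rest ⊤}
  B2:   IN={d:-4; rest ⊤}   OUT={b:-4, d:-4, f:-4; rest ⊤}
  B3:   IN={b:-4, d:-4, f:-4; rest ⊤}   OUT={d:-4, f:-4; rest ⊤}
  B4:   IN={d:-4, f:-4; rest ⊤}   OUT={b:2, d:0, f:-4; rest ⊤}
  B5:   IN={f:-4; rest ⊤}   OUT={d:6, f:-4; rest ⊤}
  B6:   IN={d:6, f:-4; rest ⊤}   OUT={a:2, f:-4; rest ⊤}
  B7:   IN=(all ⊤)   OUT=(all ⊤)
  B8:   IN=(all ⊤)   OUT=(all ⊤)
  B9:   IN=(all ⊤)   OUT={c:-4; rest ⊤}

Merge at B0 (entry node, so the boundary value (all ⊤) is joined with the incoming edge(s)): IN[B0] = (all ⊤) ⊔ OUT[B8] = {a: ⊤, b: ⊤, c: ⊤, d: ⊤, e: ⊤, f: ⊤}
Applying B0's transfer function to that IN value gives OUT[B0] (row B0 above).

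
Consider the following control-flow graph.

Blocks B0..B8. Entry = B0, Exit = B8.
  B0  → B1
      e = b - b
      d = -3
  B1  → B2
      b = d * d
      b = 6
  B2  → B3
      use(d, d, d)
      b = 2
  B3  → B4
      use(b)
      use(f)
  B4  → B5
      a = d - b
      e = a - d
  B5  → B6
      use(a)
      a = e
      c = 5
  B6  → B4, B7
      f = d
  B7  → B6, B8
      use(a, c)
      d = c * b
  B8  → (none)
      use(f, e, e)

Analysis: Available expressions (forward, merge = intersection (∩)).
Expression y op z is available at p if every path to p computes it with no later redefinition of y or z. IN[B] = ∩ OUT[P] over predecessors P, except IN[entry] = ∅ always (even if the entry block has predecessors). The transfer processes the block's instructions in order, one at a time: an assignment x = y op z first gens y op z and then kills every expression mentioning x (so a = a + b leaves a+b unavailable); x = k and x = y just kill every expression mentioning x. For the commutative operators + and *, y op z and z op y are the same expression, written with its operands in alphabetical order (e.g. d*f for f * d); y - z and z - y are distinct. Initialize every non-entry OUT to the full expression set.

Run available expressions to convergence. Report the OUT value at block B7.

Answer: {b*c}

Derivation:
Per-block solution:
  B0:   IN={}   OUT={b-b}
  B1:   IN={b-b}   OUT={d*d}
  B2:   IN={d*d}   OUT={d*d}
  B3:   IN={d*d}   OUT={d*d}
  B4:   IN={}   OUT={a-d, d-b}
  B5:   IN={a-d, d-b}   OUT={d-b}
  B6:   IN={}   OUT={}
  B7:   IN={}   OUT={b*c}
  B8:   IN={b*c}   OUT={b*c}

Merge at B7: IN[B7] = OUT[B6] = {}
Applying B7's transfer function to that IN value gives OUT[B7] (row B7 above).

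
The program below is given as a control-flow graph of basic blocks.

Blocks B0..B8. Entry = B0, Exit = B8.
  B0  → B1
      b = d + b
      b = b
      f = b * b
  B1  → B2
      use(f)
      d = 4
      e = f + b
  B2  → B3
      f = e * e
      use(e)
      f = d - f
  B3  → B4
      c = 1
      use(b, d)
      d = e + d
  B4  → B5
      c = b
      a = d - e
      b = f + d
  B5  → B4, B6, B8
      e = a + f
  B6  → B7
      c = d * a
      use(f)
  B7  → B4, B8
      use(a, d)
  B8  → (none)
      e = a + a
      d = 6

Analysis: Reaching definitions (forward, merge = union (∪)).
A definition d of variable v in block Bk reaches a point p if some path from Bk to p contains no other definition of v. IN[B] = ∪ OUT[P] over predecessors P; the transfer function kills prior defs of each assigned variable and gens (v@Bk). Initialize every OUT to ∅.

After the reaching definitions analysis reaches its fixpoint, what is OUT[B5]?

Answer: {a@B4, b@B4, c@B4, d@B3, e@B5, f@B2}

Working:
Per-block solution:
  B0:   IN={}   OUT={b@B0, f@B0}
  B1:   IN={b@B0, f@B0}   OUT={b@B0, d@B1, e@B1, f@B0}
  B2:   IN={b@B0, d@B1, e@B1, f@B0}   OUT={b@B0, d@B1, e@B1, f@B2}
  B3:   IN={b@B0, d@B1, e@B1, f@B2}   OUT={b@B0, c@B3, d@B3, e@B1, f@B2}
  B4:   IN={a@B4, b@B0, b@B4, c@B3, c@B4, c@B6, d@B3, e@B1, e@B5, f@B2}   OUT={a@B4, b@B4, c@B4, d@B3, e@B1, e@B5, f@B2}
  B5:   IN={a@B4, b@B4, c@B4, d@B3, e@B1, e@B5, f@B2}   OUT={a@B4, b@B4, c@B4, d@B3, e@B5, f@B2}
  B6:   IN={a@B4, b@B4, c@B4, d@B3, e@B5, f@B2}   OUT={a@B4, b@B4, c@B6, d@B3, e@B5, f@B2}
  B7:   IN={a@B4, b@B4, c@B6, d@B3, e@B5, f@B2}   OUT={a@B4, b@B4, c@B6, d@B3, e@B5, f@B2}
  B8:   IN={a@B4, b@B4, c@B4, c@B6, d@B3, e@B5, f@B2}   OUT={a@B4, b@B4, c@B4, c@B6, d@B8, e@B8, f@B2}

Merge at B5: IN[B5] = OUT[B4] = {a@B4, b@B4, c@B4, d@B3, e@B1, e@B5, f@B2}
Applying B5's transfer function to that IN value gives OUT[B5] (row B5 above).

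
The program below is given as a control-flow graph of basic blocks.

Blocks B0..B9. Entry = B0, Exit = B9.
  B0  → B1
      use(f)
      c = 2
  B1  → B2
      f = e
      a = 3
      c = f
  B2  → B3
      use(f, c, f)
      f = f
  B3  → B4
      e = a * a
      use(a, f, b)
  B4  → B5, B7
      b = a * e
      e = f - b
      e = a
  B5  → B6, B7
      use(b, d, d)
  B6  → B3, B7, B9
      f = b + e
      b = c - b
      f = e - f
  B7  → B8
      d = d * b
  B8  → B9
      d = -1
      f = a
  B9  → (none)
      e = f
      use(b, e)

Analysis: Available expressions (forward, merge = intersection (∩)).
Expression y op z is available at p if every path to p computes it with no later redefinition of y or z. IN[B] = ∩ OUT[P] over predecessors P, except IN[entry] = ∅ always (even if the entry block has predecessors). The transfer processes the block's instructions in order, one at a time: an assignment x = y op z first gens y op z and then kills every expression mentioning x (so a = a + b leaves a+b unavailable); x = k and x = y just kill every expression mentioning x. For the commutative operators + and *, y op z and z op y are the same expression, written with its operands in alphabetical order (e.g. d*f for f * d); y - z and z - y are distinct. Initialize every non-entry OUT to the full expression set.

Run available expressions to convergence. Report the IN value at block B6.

Fixpoint table:
  B0:  IN={}  OUT={}
  B1:  IN={}  OUT={}
  B2:  IN={}  OUT={}
  B3:  IN={}  OUT={a*a}
  B4:  IN={a*a}  OUT={a*a, f-b}
  B5:  IN={a*a, f-b}  OUT={a*a, f-b}
  B6:  IN={a*a, f-b}  OUT={a*a}
  B7:  IN={a*a}  OUT={a*a}
  B8:  IN={a*a}  OUT={a*a}
  B9:  IN={a*a}  OUT={a*a}

Merge at B6: IN[B6] = OUT[B5] = {a*a, f-b}

Answer: {a*a, f-b}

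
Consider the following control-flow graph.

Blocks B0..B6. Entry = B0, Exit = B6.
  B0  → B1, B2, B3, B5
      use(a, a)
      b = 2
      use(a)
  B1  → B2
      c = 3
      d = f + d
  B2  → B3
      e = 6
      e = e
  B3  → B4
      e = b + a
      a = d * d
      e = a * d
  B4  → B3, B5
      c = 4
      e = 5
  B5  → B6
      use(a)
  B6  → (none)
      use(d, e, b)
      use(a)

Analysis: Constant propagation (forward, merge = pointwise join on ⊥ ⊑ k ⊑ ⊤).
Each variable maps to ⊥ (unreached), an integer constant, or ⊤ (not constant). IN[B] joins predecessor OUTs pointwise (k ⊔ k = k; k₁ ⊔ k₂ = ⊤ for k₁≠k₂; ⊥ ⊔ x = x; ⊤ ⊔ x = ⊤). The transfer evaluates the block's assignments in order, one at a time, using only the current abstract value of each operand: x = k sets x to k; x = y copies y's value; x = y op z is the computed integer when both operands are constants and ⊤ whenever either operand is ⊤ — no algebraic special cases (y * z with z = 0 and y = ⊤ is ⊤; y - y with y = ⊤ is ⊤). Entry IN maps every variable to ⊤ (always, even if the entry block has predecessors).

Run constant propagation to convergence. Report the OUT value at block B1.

Converged values:
  B0:   IN=(all ⊤)   OUT={b:2; rest ⊤}
  B1:   IN={b:2; rest ⊤}   OUT={b:2, c:3; rest ⊤}
  B2:   IN={b:2; rest ⊤}   OUT={b:2, e:6; rest ⊤}
  B3:   IN={b:2; rest ⊤}   OUT={b:2; rest ⊤}
  B4:   IN={b:2; rest ⊤}   OUT={b:2, c:4, e:5; rest ⊤}
  B5:   IN={b:2; rest ⊤}   OUT={b:2; rest ⊤}
  B6:   IN={b:2; rest ⊤}   OUT={b:2; rest ⊤}

Merge at B1: IN[B1] = OUT[B0] = {a: ⊤, b: 2, c: ⊤, d: ⊤, e: ⊤, f: ⊤}
Applying B1's transfer function to that IN value gives OUT[B1] (row B1 above).

Answer: {a: ⊤, b: 2, c: 3, d: ⊤, e: ⊤, f: ⊤}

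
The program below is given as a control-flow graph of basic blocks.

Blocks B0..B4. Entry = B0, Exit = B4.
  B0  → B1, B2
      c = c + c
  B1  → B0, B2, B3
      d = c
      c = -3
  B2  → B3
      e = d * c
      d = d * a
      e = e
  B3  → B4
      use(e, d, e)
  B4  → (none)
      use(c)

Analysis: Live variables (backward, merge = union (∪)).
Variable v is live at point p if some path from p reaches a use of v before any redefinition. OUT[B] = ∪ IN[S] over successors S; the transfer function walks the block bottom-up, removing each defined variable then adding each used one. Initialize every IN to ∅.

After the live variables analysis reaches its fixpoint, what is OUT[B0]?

Answer: {a, c, d, e}

Trace:
Per-block solution:
  B0:   IN={a, c, d, e}   OUT={a, c, d, e}
  B1:   IN={a, c, e}   OUT={a, c, d, e}
  B2:   IN={a, c, d}   OUT={c, d, e}
  B3:   IN={c, d, e}   OUT={c}
  B4:   IN={c}   OUT={}

Merge at B0: OUT[B0] = IN[B1] ⊔ IN[B2] = {a, c, d, e}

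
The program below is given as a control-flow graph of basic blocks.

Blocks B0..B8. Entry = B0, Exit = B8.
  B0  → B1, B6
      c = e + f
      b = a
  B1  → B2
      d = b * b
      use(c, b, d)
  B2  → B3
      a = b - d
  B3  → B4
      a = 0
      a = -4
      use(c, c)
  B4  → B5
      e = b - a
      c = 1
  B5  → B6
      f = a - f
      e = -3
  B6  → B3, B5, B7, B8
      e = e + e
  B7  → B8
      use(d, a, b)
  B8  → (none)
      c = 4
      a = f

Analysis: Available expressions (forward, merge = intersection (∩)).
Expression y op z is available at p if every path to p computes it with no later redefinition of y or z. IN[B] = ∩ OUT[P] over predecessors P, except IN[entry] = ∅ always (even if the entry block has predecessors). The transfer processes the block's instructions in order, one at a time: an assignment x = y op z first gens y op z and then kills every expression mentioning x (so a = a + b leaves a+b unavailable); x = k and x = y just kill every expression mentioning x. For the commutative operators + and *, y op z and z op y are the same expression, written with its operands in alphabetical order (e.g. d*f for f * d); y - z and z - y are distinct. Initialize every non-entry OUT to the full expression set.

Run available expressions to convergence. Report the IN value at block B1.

Per-block solution:
  B0: | IN={} | OUT={e+f}
  B1: | IN={e+f} | OUT={b*b, e+f}
  B2: | IN={b*b, e+f} | OUT={b*b, b-d, e+f}
  B3: | IN={} | OUT={}
  B4: | IN={} | OUT={b-a}
  B5: | IN={} | OUT={}
  B6: | IN={} | OUT={}
  B7: | IN={} | OUT={}
  B8: | IN={} | OUT={}

Merge at B1: IN[B1] = OUT[B0] = {e+f}

Answer: {e+f}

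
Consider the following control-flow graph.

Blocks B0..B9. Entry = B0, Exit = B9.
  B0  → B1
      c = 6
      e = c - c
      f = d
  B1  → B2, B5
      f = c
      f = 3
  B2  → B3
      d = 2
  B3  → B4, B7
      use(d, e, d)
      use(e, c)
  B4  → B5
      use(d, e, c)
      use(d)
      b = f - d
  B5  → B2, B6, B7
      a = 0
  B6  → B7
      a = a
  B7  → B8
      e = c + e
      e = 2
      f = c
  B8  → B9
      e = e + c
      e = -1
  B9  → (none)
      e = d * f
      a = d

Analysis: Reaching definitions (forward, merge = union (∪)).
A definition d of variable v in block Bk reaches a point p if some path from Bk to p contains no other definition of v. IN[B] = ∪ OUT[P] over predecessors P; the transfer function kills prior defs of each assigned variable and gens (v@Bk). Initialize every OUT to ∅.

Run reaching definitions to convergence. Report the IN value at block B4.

Answer: {a@B5, b@B4, c@B0, d@B2, e@B0, f@B1}

Derivation:
Converged values:
  B0:   IN={}   OUT={c@B0, e@B0, f@B0}
  B1:   IN={c@B0, e@B0, f@B0}   OUT={c@B0, e@B0, f@B1}
  B2:   IN={a@B5, b@B4, c@B0, d@B2, e@B0, f@B1}   OUT={a@B5, b@B4, c@B0, d@B2, e@B0, f@B1}
  B3:   IN={a@B5, b@B4, c@B0, d@B2, e@B0, f@B1}   OUT={a@B5, b@B4, c@B0, d@B2, e@B0, f@B1}
  B4:   IN={a@B5, b@B4, c@B0, d@B2, e@B0, f@B1}   OUT={a@B5, b@B4, c@B0, d@B2, e@B0, f@B1}
  B5:   IN={a@B5, b@B4, c@B0, d@B2, e@B0, f@B1}   OUT={a@B5, b@B4, c@B0, d@B2, e@B0, f@B1}
  B6:   IN={a@B5, b@B4, c@B0, d@B2, e@B0, f@B1}   OUT={a@B6, b@B4, c@B0, d@B2, e@B0, f@B1}
  B7:   IN={a@B5, a@B6, b@B4, c@B0, d@B2, e@B0, f@B1}   OUT={a@B5, a@B6, b@B4, c@B0, d@B2, e@B7, f@B7}
  B8:   IN={a@B5, a@B6, b@B4, c@B0, d@B2, e@B7, f@B7}   OUT={a@B5, a@B6, b@B4, c@B0, d@B2, e@B8, f@B7}
  B9:   IN={a@B5, a@B6, b@B4, c@B0, d@B2, e@B8, f@B7}   OUT={a@B9, b@B4, c@B0, d@B2, e@B9, f@B7}

Merge at B4: IN[B4] = OUT[B3] = {a@B5, b@B4, c@B0, d@B2, e@B0, f@B1}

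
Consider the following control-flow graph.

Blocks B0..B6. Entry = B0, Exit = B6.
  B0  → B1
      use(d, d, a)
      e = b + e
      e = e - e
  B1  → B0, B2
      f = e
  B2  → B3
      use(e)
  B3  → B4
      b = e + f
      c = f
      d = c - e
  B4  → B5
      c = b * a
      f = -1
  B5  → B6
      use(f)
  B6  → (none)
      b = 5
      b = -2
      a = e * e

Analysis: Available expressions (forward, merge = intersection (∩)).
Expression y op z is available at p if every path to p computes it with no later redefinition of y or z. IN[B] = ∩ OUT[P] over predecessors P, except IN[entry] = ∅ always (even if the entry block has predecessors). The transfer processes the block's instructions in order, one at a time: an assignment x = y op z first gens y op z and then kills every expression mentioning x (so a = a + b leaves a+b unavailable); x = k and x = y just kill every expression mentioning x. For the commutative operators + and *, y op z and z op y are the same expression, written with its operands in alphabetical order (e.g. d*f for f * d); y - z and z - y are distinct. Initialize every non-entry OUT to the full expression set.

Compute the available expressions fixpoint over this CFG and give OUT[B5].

Answer: {a*b}

Working:
Fixpoint table:
  B0:   IN={}   OUT={}
  B1:   IN={}   OUT={}
  B2:   IN={}   OUT={}
  B3:   IN={}   OUT={c-e, e+f}
  B4:   IN={c-e, e+f}   OUT={a*b}
  B5:   IN={a*b}   OUT={a*b}
  B6:   IN={a*b}   OUT={e*e}

Merge at B5: IN[B5] = OUT[B4] = {a*b}
Applying B5's transfer function to that IN value gives OUT[B5] (row B5 above).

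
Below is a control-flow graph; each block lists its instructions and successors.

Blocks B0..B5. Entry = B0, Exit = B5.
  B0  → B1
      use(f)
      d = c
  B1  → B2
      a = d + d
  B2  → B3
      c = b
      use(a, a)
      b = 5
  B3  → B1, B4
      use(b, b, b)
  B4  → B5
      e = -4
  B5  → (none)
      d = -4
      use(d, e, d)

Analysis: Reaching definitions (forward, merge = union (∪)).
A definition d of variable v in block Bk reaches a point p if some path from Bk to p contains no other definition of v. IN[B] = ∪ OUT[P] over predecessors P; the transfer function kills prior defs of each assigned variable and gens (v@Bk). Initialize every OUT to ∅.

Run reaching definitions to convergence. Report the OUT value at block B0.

Per-block solution:
  B0:   IN={}   OUT={d@B0}
  B1:   IN={a@B1, b@B2, c@B2, d@B0}   OUT={a@B1, b@B2, c@B2, d@B0}
  B2:   IN={a@B1, b@B2, c@B2, d@B0}   OUT={a@B1, b@B2, c@B2, d@B0}
  B3:   IN={a@B1, b@B2, c@B2, d@B0}   OUT={a@B1, b@B2, c@B2, d@B0}
  B4:   IN={a@B1, b@B2, c@B2, d@B0}   OUT={a@B1, b@B2, c@B2, d@B0, e@B4}
  B5:   IN={a@B1, b@B2, c@B2, d@B0, e@B4}   OUT={a@B1, b@B2, c@B2, d@B5, e@B4}

B0 is the boundary node: IN[B0] = {}
Applying B0's transfer function to that IN value gives OUT[B0] (row B0 above).

Answer: {d@B0}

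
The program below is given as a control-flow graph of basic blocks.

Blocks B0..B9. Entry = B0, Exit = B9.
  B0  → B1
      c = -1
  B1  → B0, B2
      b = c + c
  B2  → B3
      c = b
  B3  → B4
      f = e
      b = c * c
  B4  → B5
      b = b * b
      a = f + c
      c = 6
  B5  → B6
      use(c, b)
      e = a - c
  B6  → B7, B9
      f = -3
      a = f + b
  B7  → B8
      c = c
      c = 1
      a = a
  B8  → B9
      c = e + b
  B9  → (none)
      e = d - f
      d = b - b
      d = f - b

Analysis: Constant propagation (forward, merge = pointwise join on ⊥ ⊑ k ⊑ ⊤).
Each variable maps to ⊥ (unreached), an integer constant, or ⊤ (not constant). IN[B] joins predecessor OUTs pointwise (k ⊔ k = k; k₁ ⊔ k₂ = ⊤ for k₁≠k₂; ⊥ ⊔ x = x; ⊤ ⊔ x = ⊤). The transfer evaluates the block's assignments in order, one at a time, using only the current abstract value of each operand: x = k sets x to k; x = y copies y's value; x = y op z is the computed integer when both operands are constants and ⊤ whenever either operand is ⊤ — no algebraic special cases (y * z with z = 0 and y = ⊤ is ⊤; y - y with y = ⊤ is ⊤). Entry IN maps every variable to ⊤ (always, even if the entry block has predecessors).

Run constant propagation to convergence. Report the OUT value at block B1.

Per-block solution:
  B0:   IN=(all ⊤)   OUT={c:-1; rest ⊤}
  B1:   IN={c:-1; rest ⊤}   OUT={b:-2, c:-1; rest ⊤}
  B2:   IN={b:-2, c:-1; rest ⊤}   OUT={b:-2, c:-2; rest ⊤}
  B3:   IN={b:-2, c:-2; rest ⊤}   OUT={b:4, c:-2; rest ⊤}
  B4:   IN={b:4, c:-2; rest ⊤}   OUT={b:16, c:6; rest ⊤}
  B5:   IN={b:16, c:6; rest ⊤}   OUT={b:16, c:6; rest ⊤}
  B6:   IN={b:16, c:6; rest ⊤}   OUT={a:13, b:16, c:6, f:-3; rest ⊤}
  B7:   IN={a:13, b:16, c:6, f:-3; rest ⊤}   OUT={a:13, b:16, c:1, f:-3; rest ⊤}
  B8:   IN={a:13, b:16, c:1, f:-3; rest ⊤}   OUT={a:13, b:16, f:-3; rest ⊤}
  B9:   IN={a:13, b:16, f:-3; rest ⊤}   OUT={a:13, b:16, d:-19, f:-3; rest ⊤}

Merge at B1: IN[B1] = OUT[B0] = {a: ⊤, b: ⊤, c: -1, d: ⊤, e: ⊤, f: ⊤}
Applying B1's transfer function to that IN value gives OUT[B1] (row B1 above).

Answer: {a: ⊤, b: -2, c: -1, d: ⊤, e: ⊤, f: ⊤}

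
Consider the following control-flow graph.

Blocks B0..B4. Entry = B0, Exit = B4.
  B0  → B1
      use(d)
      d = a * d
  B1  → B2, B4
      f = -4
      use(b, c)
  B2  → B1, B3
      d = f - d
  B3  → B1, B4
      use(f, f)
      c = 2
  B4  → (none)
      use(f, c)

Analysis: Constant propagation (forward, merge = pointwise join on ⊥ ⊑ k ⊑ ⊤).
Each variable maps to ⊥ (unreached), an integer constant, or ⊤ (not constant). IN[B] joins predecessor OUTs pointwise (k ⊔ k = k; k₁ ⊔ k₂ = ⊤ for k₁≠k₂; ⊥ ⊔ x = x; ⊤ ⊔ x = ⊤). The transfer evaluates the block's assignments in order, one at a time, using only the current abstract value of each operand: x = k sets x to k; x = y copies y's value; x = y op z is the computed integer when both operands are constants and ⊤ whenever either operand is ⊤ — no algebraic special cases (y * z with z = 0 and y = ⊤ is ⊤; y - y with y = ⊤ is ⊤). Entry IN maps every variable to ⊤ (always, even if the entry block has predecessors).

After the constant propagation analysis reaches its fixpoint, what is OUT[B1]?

Answer: {a: ⊤, b: ⊤, c: ⊤, d: ⊤, e: ⊤, f: -4}

Working:
Fixpoint table:
  B0:  IN=(all ⊤)  OUT=(all ⊤)
  B1:  IN=(all ⊤)  OUT={f:-4; rest ⊤}
  B2:  IN={f:-4; rest ⊤}  OUT={f:-4; rest ⊤}
  B3:  IN={f:-4; rest ⊤}  OUT={c:2, f:-4; rest ⊤}
  B4:  IN={f:-4; rest ⊤}  OUT={f:-4; rest ⊤}

Merge at B1: IN[B1] = OUT[B0] ⊔ OUT[B2] ⊔ OUT[B3] = {a: ⊤, b: ⊤, c: ⊤, d: ⊤, e: ⊤, f: ⊤}
Applying B1's transfer function to that IN value gives OUT[B1] (row B1 above).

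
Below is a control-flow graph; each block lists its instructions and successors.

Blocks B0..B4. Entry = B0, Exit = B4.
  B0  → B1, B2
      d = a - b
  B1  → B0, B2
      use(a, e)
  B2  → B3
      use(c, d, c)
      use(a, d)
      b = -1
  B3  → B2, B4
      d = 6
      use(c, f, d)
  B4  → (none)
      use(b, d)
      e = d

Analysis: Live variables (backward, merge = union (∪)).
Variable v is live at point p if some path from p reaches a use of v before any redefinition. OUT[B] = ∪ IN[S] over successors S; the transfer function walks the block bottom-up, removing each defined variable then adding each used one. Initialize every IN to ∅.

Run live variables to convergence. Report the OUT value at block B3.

Converged values:
  B0: | IN={a, b, c, e, f} | OUT={a, b, c, d, e, f}
  B1: | IN={a, b, c, d, e, f} | OUT={a, b, c, d, e, f}
  B2: | IN={a, c, d, f} | OUT={a, b, c, f}
  B3: | IN={a, b, c, f} | OUT={a, b, c, d, f}
  B4: | IN={b, d} | OUT={}

Merge at B3: OUT[B3] = IN[B2] ⊔ IN[B4] = {a, b, c, d, f}

Answer: {a, b, c, d, f}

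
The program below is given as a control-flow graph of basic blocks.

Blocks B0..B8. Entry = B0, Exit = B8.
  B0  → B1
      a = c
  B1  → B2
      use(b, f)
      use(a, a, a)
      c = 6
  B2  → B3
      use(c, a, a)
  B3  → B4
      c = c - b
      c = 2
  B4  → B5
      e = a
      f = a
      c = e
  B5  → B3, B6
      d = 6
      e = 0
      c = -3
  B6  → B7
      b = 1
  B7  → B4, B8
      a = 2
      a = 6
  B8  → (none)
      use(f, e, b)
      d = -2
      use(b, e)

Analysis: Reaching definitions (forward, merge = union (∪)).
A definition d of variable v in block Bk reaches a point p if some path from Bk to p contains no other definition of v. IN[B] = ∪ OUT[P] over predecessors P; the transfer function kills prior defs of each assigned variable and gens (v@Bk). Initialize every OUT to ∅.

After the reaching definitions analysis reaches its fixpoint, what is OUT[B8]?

Answer: {a@B7, b@B6, c@B5, d@B8, e@B5, f@B4}

Working:
Fixpoint table:
  B0: | IN={} | OUT={a@B0}
  B1: | IN={a@B0} | OUT={a@B0, c@B1}
  B2: | IN={a@B0, c@B1} | OUT={a@B0, c@B1}
  B3: | IN={a@B0, a@B7, b@B6, c@B1, c@B5, d@B5, e@B5, f@B4} | OUT={a@B0, a@B7, b@B6, c@B3, d@B5, e@B5, f@B4}
  B4: | IN={a@B0, a@B7, b@B6, c@B3, c@B5, d@B5, e@B5, f@B4} | OUT={a@B0, a@B7, b@B6, c@B4, d@B5, e@B4, f@B4}
  B5: | IN={a@B0, a@B7, b@B6, c@B4, d@B5, e@B4, f@B4} | OUT={a@B0, a@B7, b@B6, c@B5, d@B5, e@B5, f@B4}
  B6: | IN={a@B0, a@B7, b@B6, c@B5, d@B5, e@B5, f@B4} | OUT={a@B0, a@B7, b@B6, c@B5, d@B5, e@B5, f@B4}
  B7: | IN={a@B0, a@B7, b@B6, c@B5, d@B5, e@B5, f@B4} | OUT={a@B7, b@B6, c@B5, d@B5, e@B5, f@B4}
  B8: | IN={a@B7, b@B6, c@B5, d@B5, e@B5, f@B4} | OUT={a@B7, b@B6, c@B5, d@B8, e@B5, f@B4}

Merge at B8: IN[B8] = OUT[B7] = {a@B7, b@B6, c@B5, d@B5, e@B5, f@B4}
Applying B8's transfer function to that IN value gives OUT[B8] (row B8 above).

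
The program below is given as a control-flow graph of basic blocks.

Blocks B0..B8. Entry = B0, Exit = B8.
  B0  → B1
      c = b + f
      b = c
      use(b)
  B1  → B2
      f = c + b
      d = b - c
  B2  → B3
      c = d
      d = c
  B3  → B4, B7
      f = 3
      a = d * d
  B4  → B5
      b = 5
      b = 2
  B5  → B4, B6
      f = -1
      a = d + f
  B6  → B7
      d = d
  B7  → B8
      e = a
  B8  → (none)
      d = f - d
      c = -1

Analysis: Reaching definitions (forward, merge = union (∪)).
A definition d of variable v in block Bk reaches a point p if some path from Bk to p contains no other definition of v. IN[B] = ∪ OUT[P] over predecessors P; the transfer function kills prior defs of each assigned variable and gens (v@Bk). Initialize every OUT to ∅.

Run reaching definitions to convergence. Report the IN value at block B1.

Per-block solution:
  B0:   IN={}   OUT={b@B0, c@B0}
  B1:   IN={b@B0, c@B0}   OUT={b@B0, c@B0, d@B1, f@B1}
  B2:   IN={b@B0, c@B0, d@B1, f@B1}   OUT={b@B0, c@B2, d@B2, f@B1}
  B3:   IN={b@B0, c@B2, d@B2, f@B1}   OUT={a@B3, b@B0, c@B2, d@B2, f@B3}
  B4:   IN={a@B3, a@B5, b@B0, b@B4, c@B2, d@B2, f@B3, f@B5}   OUT={a@B3, a@B5, b@B4, c@B2, d@B2, f@B3, f@B5}
  B5:   IN={a@B3, a@B5, b@B4, c@B2, d@B2, f@B3, f@B5}   OUT={a@B5, b@B4, c@B2, d@B2, f@B5}
  B6:   IN={a@B5, b@B4, c@B2, d@B2, f@B5}   OUT={a@B5, b@B4, c@B2, d@B6, f@B5}
  B7:   IN={a@B3, a@B5, b@B0, b@B4, c@B2, d@B2, d@B6, f@B3, f@B5}   OUT={a@B3, a@B5, b@B0, b@B4, c@B2, d@B2, d@B6, e@B7, f@B3, f@B5}
  B8:   IN={a@B3, a@B5, b@B0, b@B4, c@B2, d@B2, d@B6, e@B7, f@B3, f@B5}   OUT={a@B3, a@B5, b@B0, b@B4, c@B8, d@B8, e@B7, f@B3, f@B5}

Merge at B1: IN[B1] = OUT[B0] = {b@B0, c@B0}

Answer: {b@B0, c@B0}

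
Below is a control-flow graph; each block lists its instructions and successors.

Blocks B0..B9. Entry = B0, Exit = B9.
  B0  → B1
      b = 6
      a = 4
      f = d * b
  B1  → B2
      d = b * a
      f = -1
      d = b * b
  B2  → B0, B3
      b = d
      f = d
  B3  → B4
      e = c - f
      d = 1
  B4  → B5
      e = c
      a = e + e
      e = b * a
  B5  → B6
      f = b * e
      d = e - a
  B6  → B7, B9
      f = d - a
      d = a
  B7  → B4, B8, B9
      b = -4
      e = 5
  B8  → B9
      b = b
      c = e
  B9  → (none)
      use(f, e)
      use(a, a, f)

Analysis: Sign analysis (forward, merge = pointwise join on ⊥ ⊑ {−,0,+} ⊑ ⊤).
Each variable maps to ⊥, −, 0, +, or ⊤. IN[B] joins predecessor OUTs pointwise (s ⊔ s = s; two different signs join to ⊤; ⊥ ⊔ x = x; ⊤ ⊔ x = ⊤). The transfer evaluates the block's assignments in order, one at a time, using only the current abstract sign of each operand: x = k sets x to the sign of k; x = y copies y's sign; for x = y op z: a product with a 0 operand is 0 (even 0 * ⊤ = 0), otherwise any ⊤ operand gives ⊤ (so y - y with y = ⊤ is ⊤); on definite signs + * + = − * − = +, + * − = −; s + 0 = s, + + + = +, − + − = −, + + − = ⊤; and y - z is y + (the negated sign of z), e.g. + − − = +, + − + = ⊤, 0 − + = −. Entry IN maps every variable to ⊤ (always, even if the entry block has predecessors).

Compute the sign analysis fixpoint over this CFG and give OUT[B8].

Answer: {a: ⊤, b: -, c: +, d: ⊤, e: +, f: ⊤}

Working:
Converged values:
  B0:   IN=(all ⊤)   OUT={a:+, b:+; rest ⊤}
  B1:   IN={a:+, b:+; rest ⊤}   OUT={a:+, b:+, d:+, f:-; rest ⊤}
  B2:   IN={a:+, b:+, d:+, f:-; rest ⊤}   OUT={a:+, b:+, d:+, f:+; rest ⊤}
  B3:   IN={a:+, b:+, d:+, f:+; rest ⊤}   OUT={a:+, b:+, d:+, f:+; rest ⊤}
  B4:   IN=(all ⊤)   OUT=(all ⊤)
  B5:   IN=(all ⊤)   OUT=(all ⊤)
  B6:   IN=(all ⊤)   OUT=(all ⊤)
  B7:   IN=(all ⊤)   OUT={b:-, e:+; rest ⊤}
  B8:   IN={b:-, e:+; rest ⊤}   OUT={b:-, c:+, e:+; rest ⊤}
  B9:   IN=(all ⊤)   OUT=(all ⊤)

Merge at B8: IN[B8] = OUT[B7] = {a: ⊤, b: -, c: ⊤, d: ⊤, e: +, f: ⊤}
Applying B8's transfer function to that IN value gives OUT[B8] (row B8 above).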